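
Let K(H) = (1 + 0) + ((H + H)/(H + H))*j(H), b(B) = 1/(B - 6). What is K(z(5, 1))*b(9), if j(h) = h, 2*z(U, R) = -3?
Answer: -1/6 ≈ -0.16667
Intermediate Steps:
z(U, R) = -3/2 (z(U, R) = (1/2)*(-3) = -3/2)
b(B) = 1/(-6 + B)
K(H) = 1 + H (K(H) = (1 + 0) + ((H + H)/(H + H))*H = 1 + ((2*H)/((2*H)))*H = 1 + ((2*H)*(1/(2*H)))*H = 1 + 1*H = 1 + H)
K(z(5, 1))*b(9) = (1 - 3/2)/(-6 + 9) = -1/2/3 = -1/2*1/3 = -1/6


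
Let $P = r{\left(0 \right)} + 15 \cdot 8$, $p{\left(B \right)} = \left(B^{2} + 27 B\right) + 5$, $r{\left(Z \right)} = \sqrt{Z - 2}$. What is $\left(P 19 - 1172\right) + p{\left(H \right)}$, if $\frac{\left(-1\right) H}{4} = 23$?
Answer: $7093 + 19 i \sqrt{2} \approx 7093.0 + 26.87 i$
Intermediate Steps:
$H = -92$ ($H = \left(-4\right) 23 = -92$)
$r{\left(Z \right)} = \sqrt{-2 + Z}$
$p{\left(B \right)} = 5 + B^{2} + 27 B$
$P = 120 + i \sqrt{2}$ ($P = \sqrt{-2 + 0} + 15 \cdot 8 = \sqrt{-2} + 120 = i \sqrt{2} + 120 = 120 + i \sqrt{2} \approx 120.0 + 1.4142 i$)
$\left(P 19 - 1172\right) + p{\left(H \right)} = \left(\left(120 + i \sqrt{2}\right) 19 - 1172\right) + \left(5 + \left(-92\right)^{2} + 27 \left(-92\right)\right) = \left(\left(2280 + 19 i \sqrt{2}\right) - 1172\right) + \left(5 + 8464 - 2484\right) = \left(1108 + 19 i \sqrt{2}\right) + 5985 = 7093 + 19 i \sqrt{2}$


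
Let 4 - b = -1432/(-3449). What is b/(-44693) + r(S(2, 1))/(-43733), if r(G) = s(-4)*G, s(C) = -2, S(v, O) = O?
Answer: -21129318/612843080371 ≈ -3.4478e-5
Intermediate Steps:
b = 12364/3449 (b = 4 - (-1432)/(-3449) = 4 - (-1432)*(-1)/3449 = 4 - 1*1432/3449 = 4 - 1432/3449 = 12364/3449 ≈ 3.5848)
r(G) = -2*G
b/(-44693) + r(S(2, 1))/(-43733) = (12364/3449)/(-44693) - 2*1/(-43733) = (12364/3449)*(-1/44693) - 2*(-1/43733) = -1124/14013287 + 2/43733 = -21129318/612843080371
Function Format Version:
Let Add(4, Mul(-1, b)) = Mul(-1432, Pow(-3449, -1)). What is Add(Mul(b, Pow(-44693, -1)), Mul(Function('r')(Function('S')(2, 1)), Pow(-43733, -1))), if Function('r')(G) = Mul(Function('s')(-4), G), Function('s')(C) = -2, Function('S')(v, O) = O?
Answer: Rational(-21129318, 612843080371) ≈ -3.4478e-5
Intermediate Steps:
b = Rational(12364, 3449) (b = Add(4, Mul(-1, Mul(-1432, Pow(-3449, -1)))) = Add(4, Mul(-1, Mul(-1432, Rational(-1, 3449)))) = Add(4, Mul(-1, Rational(1432, 3449))) = Add(4, Rational(-1432, 3449)) = Rational(12364, 3449) ≈ 3.5848)
Function('r')(G) = Mul(-2, G)
Add(Mul(b, Pow(-44693, -1)), Mul(Function('r')(Function('S')(2, 1)), Pow(-43733, -1))) = Add(Mul(Rational(12364, 3449), Pow(-44693, -1)), Mul(Mul(-2, 1), Pow(-43733, -1))) = Add(Mul(Rational(12364, 3449), Rational(-1, 44693)), Mul(-2, Rational(-1, 43733))) = Add(Rational(-1124, 14013287), Rational(2, 43733)) = Rational(-21129318, 612843080371)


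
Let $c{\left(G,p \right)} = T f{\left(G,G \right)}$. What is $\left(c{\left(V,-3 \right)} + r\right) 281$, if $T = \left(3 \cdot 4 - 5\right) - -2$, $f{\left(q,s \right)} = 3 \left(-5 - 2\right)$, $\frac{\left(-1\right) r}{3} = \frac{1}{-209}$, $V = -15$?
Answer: $- \frac{11098938}{209} \approx -53105.0$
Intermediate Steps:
$r = \frac{3}{209}$ ($r = - \frac{3}{-209} = \left(-3\right) \left(- \frac{1}{209}\right) = \frac{3}{209} \approx 0.014354$)
$f{\left(q,s \right)} = -21$ ($f{\left(q,s \right)} = 3 \left(-7\right) = -21$)
$T = 9$ ($T = \left(12 - 5\right) + 2 = 7 + 2 = 9$)
$c{\left(G,p \right)} = -189$ ($c{\left(G,p \right)} = 9 \left(-21\right) = -189$)
$\left(c{\left(V,-3 \right)} + r\right) 281 = \left(-189 + \frac{3}{209}\right) 281 = \left(- \frac{39498}{209}\right) 281 = - \frac{11098938}{209}$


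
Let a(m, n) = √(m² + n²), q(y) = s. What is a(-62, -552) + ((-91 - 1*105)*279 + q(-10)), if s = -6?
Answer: -54690 + 2*√77137 ≈ -54135.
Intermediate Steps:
q(y) = -6
a(-62, -552) + ((-91 - 1*105)*279 + q(-10)) = √((-62)² + (-552)²) + ((-91 - 1*105)*279 - 6) = √(3844 + 304704) + ((-91 - 105)*279 - 6) = √308548 + (-196*279 - 6) = 2*√77137 + (-54684 - 6) = 2*√77137 - 54690 = -54690 + 2*√77137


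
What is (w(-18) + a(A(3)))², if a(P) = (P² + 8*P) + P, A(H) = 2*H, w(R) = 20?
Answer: 12100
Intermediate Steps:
a(P) = P² + 9*P
(w(-18) + a(A(3)))² = (20 + (2*3)*(9 + 2*3))² = (20 + 6*(9 + 6))² = (20 + 6*15)² = (20 + 90)² = 110² = 12100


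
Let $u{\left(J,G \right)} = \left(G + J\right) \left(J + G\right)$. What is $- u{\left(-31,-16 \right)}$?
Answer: $-2209$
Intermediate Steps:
$u{\left(J,G \right)} = \left(G + J\right)^{2}$ ($u{\left(J,G \right)} = \left(G + J\right) \left(G + J\right) = \left(G + J\right)^{2}$)
$- u{\left(-31,-16 \right)} = - \left(-16 - 31\right)^{2} = - \left(-47\right)^{2} = \left(-1\right) 2209 = -2209$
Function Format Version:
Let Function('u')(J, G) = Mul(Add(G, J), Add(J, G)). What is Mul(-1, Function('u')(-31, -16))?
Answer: -2209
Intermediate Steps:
Function('u')(J, G) = Pow(Add(G, J), 2) (Function('u')(J, G) = Mul(Add(G, J), Add(G, J)) = Pow(Add(G, J), 2))
Mul(-1, Function('u')(-31, -16)) = Mul(-1, Pow(Add(-16, -31), 2)) = Mul(-1, Pow(-47, 2)) = Mul(-1, 2209) = -2209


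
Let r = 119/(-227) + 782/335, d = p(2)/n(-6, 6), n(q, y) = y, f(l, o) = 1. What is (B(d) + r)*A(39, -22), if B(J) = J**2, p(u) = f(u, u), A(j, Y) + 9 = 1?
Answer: -10062818/684405 ≈ -14.703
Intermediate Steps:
A(j, Y) = -8 (A(j, Y) = -9 + 1 = -8)
p(u) = 1
d = 1/6 ≈ 0.16667
r = 137649/76045 (r = 119*(-1/227) + 782*(1/335) = -119/227 + 782/335 = 137649/76045 ≈ 1.8101)
(B(d) + r)*A(39, -22) = ((1/6)**2 + 137649/76045)*(-8) = (1/36 + 137649/76045)*(-8) = (5031409/2737620)*(-8) = -10062818/684405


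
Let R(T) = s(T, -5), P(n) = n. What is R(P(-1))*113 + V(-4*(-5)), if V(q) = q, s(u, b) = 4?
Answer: 472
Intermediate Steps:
R(T) = 4
R(P(-1))*113 + V(-4*(-5)) = 4*113 - 4*(-5) = 452 + 20 = 472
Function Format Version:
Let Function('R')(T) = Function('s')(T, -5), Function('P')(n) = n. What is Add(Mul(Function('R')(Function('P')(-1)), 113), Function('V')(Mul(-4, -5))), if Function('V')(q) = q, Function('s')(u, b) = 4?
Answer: 472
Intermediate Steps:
Function('R')(T) = 4
Add(Mul(Function('R')(Function('P')(-1)), 113), Function('V')(Mul(-4, -5))) = Add(Mul(4, 113), Mul(-4, -5)) = Add(452, 20) = 472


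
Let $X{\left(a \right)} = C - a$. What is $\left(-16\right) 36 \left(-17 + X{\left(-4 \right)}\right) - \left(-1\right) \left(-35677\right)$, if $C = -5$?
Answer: $-25309$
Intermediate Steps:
$X{\left(a \right)} = -5 - a$
$\left(-16\right) 36 \left(-17 + X{\left(-4 \right)}\right) - \left(-1\right) \left(-35677\right) = \left(-16\right) 36 \left(-17 - 1\right) - \left(-1\right) \left(-35677\right) = - 576 \left(-17 + \left(-5 + 4\right)\right) - 35677 = - 576 \left(-17 - 1\right) - 35677 = \left(-576\right) \left(-18\right) - 35677 = 10368 - 35677 = -25309$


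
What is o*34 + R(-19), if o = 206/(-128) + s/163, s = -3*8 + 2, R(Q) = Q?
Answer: -408453/5216 ≈ -78.308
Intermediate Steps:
s = -22 (s = -24 + 2 = -22)
o = -18197/10432 (o = 206/(-128) - 22/163 = 206*(-1/128) - 22*1/163 = -103/64 - 22/163 = -18197/10432 ≈ -1.7443)
o*34 + R(-19) = -18197/10432*34 - 19 = -309349/5216 - 19 = -408453/5216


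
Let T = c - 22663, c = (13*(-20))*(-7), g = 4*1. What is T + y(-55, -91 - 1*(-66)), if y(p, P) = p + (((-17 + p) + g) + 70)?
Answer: -20896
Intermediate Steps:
g = 4
c = 1820 (c = -260*(-7) = 1820)
T = -20843 (T = 1820 - 22663 = -20843)
y(p, P) = 57 + 2*p (y(p, P) = p + (((-17 + p) + 4) + 70) = p + ((-13 + p) + 70) = p + (57 + p) = 57 + 2*p)
T + y(-55, -91 - 1*(-66)) = -20843 + (57 + 2*(-55)) = -20843 + (57 - 110) = -20843 - 53 = -20896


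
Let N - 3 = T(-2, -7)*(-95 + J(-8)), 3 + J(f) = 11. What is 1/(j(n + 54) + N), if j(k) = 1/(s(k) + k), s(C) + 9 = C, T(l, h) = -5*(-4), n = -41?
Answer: -17/29528 ≈ -0.00057572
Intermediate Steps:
J(f) = 8 (J(f) = -3 + 11 = 8)
T(l, h) = 20
s(C) = -9 + C
N = -1737 (N = 3 + 20*(-95 + 8) = 3 + 20*(-87) = 3 - 1740 = -1737)
j(k) = 1/(-9 + 2*k) (j(k) = 1/((-9 + k) + k) = 1/(-9 + 2*k))
1/(j(n + 54) + N) = 1/(1/(-9 + 2*(-41 + 54)) - 1737) = 1/(1/(-9 + 2*13) - 1737) = 1/(1/(-9 + 26) - 1737) = 1/(1/17 - 1737) = 1/(-29528/17) = -17/29528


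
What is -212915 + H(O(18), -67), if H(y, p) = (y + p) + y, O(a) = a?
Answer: -212946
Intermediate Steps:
H(y, p) = p + 2*y (H(y, p) = (p + y) + y = p + 2*y)
-212915 + H(O(18), -67) = -212915 + (-67 + 2*18) = -212915 + (-67 + 36) = -212915 - 31 = -212946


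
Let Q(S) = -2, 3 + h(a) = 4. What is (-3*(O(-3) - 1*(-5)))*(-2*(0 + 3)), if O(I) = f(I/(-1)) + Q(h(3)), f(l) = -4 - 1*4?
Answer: -90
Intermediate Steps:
h(a) = 1 (h(a) = -3 + 4 = 1)
f(l) = -8 (f(l) = -4 - 4 = -8)
O(I) = -10 (O(I) = -8 - 2 = -10)
(-3*(O(-3) - 1*(-5)))*(-2*(0 + 3)) = (-3*(-10 - 1*(-5)))*(-2*(0 + 3)) = (-3*(-10 + 5))*(-2*3) = -3*(-5)*(-6) = 15*(-6) = -90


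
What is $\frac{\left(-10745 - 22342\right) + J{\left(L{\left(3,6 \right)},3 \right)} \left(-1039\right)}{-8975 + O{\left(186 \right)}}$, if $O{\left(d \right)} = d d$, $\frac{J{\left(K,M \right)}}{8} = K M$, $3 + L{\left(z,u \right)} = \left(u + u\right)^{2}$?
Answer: $- \frac{3549063}{25621} \approx -138.52$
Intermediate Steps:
$L{\left(z,u \right)} = -3 + 4 u^{2}$ ($L{\left(z,u \right)} = -3 + \left(u + u\right)^{2} = -3 + \left(2 u\right)^{2} = -3 + 4 u^{2}$)
$J{\left(K,M \right)} = 8 K M$
$O{\left(d \right)} = d^{2}$
$\frac{\left(-10745 - 22342\right) + J{\left(L{\left(3,6 \right)},3 \right)} \left(-1039\right)}{-8975 + O{\left(186 \right)}} = \frac{\left(-10745 - 22342\right) + 8 \left(-3 + 4 \cdot 6^{2}\right) 3 \left(-1039\right)}{-8975 + 186^{2}} = \frac{-33087 + 8 \left(-3 + 4 \cdot 36\right) 3 \left(-1039\right)}{-8975 + 34596} = \frac{-33087 + 8 \left(-3 + 144\right) 3 \left(-1039\right)}{25621} = \left(-33087 + 8 \cdot 141 \cdot 3 \left(-1039\right)\right) \frac{1}{25621} = \left(-33087 + 3384 \left(-1039\right)\right) \frac{1}{25621} = \left(-33087 - 3515976\right) \frac{1}{25621} = \left(-3549063\right) \frac{1}{25621} = - \frac{3549063}{25621}$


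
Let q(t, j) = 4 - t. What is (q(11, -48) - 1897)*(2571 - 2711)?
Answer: 266560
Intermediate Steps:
(q(11, -48) - 1897)*(2571 - 2711) = ((4 - 1*11) - 1897)*(2571 - 2711) = ((4 - 11) - 1897)*(-140) = (-7 - 1897)*(-140) = -1904*(-140) = 266560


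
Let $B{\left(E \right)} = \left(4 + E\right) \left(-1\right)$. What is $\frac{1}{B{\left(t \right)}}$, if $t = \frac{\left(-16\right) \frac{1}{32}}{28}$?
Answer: $- \frac{56}{223} \approx -0.25112$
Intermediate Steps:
$t = - \frac{1}{56}$ ($t = \left(-16\right) \frac{1}{32} \cdot \frac{1}{28} = \left(- \frac{1}{2}\right) \frac{1}{28} = - \frac{1}{56} \approx -0.017857$)
$B{\left(E \right)} = -4 - E$
$\frac{1}{B{\left(t \right)}} = \frac{1}{-4 - - \frac{1}{56}} = \frac{1}{-4 + \frac{1}{56}} = \frac{1}{- \frac{223}{56}} = - \frac{56}{223}$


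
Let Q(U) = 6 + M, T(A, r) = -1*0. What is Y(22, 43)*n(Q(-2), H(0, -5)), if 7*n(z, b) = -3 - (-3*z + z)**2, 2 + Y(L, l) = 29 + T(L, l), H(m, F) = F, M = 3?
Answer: -8829/7 ≈ -1261.3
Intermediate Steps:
T(A, r) = 0
Q(U) = 9 (Q(U) = 6 + 3 = 9)
Y(L, l) = 27 (Y(L, l) = -2 + (29 + 0) = -2 + 29 = 27)
n(z, b) = -3/7 - 4*z**2/7 (n(z, b) = (-3 - (-3*z + z)**2)/7 = (-3 - (-2*z)**2)/7 = (-3 - 4*z**2)/7 = -3/7 - 4*z**2/7)
Y(22, 43)*n(Q(-2), H(0, -5)) = 27*(-3/7 - 4/7*9**2) = 27*(-3/7 - 4/7*81) = 27*(-3/7 - 324/7) = 27*(-327/7) = -8829/7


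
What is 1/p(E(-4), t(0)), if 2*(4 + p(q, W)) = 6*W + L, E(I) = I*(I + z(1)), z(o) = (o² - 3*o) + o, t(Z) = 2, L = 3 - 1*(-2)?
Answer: 2/9 ≈ 0.22222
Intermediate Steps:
L = 5 (L = 3 + 2 = 5)
z(o) = o² - 2*o
E(I) = I*(-1 + I) (E(I) = I*(I + 1*(-2 + 1)) = I*(I + 1*(-1)) = I*(I - 1) = I*(-1 + I))
p(q, W) = -3/2 + 3*W (p(q, W) = -4 + (6*W + 5)/2 = -4 + (5 + 6*W)/2 = -4 + (5/2 + 3*W) = -3/2 + 3*W)
1/p(E(-4), t(0)) = 1/(-3/2 + 3*2) = 1/(-3/2 + 6) = 1/(9/2) = 2/9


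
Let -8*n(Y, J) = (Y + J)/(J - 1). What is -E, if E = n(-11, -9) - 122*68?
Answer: 33185/4 ≈ 8296.3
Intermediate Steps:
n(Y, J) = -(J + Y)/(8*(-1 + J)) (n(Y, J) = -(Y + J)/(8*(J - 1)) = -(J + Y)/(8*(-1 + J)))
E = -33185/4 (E = (-1*(-9) - 1*(-11))/(8*(-1 - 9)) - 122*68 = (⅛)*(9 + 11)/(-10) - 8296 = (⅛)*(-⅒)*20 - 8296 = -¼ - 8296 = -33185/4 ≈ -8296.3)
-E = -1*(-33185/4) = 33185/4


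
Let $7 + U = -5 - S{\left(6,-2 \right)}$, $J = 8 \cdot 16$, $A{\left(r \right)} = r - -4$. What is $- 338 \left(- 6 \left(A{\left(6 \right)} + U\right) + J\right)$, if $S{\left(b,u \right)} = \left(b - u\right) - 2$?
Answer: $-59488$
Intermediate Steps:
$A{\left(r \right)} = 4 + r$ ($A{\left(r \right)} = r + 4 = 4 + r$)
$J = 128$
$S{\left(b,u \right)} = -2 + b - u$
$U = -18$ ($U = -7 - \left(9 + 2\right) = -7 - 11 = -18$)
$- 338 \left(- 6 \left(A{\left(6 \right)} + U\right) + J\right) = - 338 \left(- 6 \left(\left(4 + 6\right) - 18\right) + 128\right) = - 338 \left(- 6 \left(10 - 18\right) + 128\right) = - 338 \left(\left(-6\right) \left(-8\right) + 128\right) = - 338 \left(48 + 128\right) = \left(-338\right) 176 = -59488$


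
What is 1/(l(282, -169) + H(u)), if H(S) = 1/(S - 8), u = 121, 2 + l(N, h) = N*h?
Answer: -113/5385579 ≈ -2.0982e-5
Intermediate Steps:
l(N, h) = -2 + N*h
H(S) = 1/(-8 + S)
1/(l(282, -169) + H(u)) = 1/((-2 + 282*(-169)) + 1/(-8 + 121)) = 1/((-2 - 47658) + 1/113) = 1/(-47660 + 1/113) = 1/(-5385579/113) = -113/5385579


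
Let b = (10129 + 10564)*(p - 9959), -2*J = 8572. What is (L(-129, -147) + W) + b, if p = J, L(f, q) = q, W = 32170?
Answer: -294739762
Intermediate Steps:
J = -4286 (J = -½*8572 = -4286)
p = -4286
b = -294771785 (b = (10129 + 10564)*(-4286 - 9959) = 20693*(-14245) = -294771785)
(L(-129, -147) + W) + b = (-147 + 32170) - 294771785 = 32023 - 294771785 = -294739762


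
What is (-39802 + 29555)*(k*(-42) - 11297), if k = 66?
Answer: 144165043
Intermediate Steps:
(-39802 + 29555)*(k*(-42) - 11297) = (-39802 + 29555)*(66*(-42) - 11297) = -10247*(-2772 - 11297) = -10247*(-14069) = 144165043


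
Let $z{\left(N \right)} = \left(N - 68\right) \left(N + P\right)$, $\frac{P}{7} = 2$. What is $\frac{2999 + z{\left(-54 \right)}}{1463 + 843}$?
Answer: $\frac{7879}{2306} \approx 3.4167$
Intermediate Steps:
$P = 14$ ($P = 7 \cdot 2 = 14$)
$z{\left(N \right)} = \left(-68 + N\right) \left(14 + N\right)$ ($z{\left(N \right)} = \left(N - 68\right) \left(N + 14\right) = \left(-68 + N\right) \left(14 + N\right)$)
$\frac{2999 + z{\left(-54 \right)}}{1463 + 843} = \frac{2999 - \left(-1964 - 2916\right)}{1463 + 843} = \frac{2999 + \left(-952 + 2916 + 2916\right)}{2306} = \left(2999 + 4880\right) \frac{1}{2306} = 7879 \cdot \frac{1}{2306} = \frac{7879}{2306}$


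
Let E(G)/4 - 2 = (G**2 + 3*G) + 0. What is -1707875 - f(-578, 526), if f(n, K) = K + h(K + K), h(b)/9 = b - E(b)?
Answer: 38237163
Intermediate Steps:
E(G) = 8 + 4*G**2 + 12*G (E(G) = 8 + 4*((G**2 + 3*G) + 0) = 8 + 4*(G**2 + 3*G) = 8 + (4*G**2 + 12*G) = 8 + 4*G**2 + 12*G)
h(b) = -72 - 99*b - 36*b**2 (h(b) = 9*(b - (8 + 4*b**2 + 12*b)) = 9*(b + (-8 - 12*b - 4*b**2)) = 9*(-8 - 11*b - 4*b**2) = -72 - 99*b - 36*b**2)
f(n, K) = -72 - 197*K - 144*K**2 (f(n, K) = K + (-72 - 99*(K + K) - 36*(K + K)**2) = K + (-72 - 198*K - 36*4*K**2) = K + (-72 - 198*K - 144*K**2) = -72 - 197*K - 144*K**2)
-1707875 - f(-578, 526) = -1707875 - (-72 - 197*526 - 144*526**2) = -1707875 - (-72 - 103622 - 144*276676) = -1707875 - (-72 - 103622 - 39841344) = -1707875 - 1*(-39945038) = -1707875 + 39945038 = 38237163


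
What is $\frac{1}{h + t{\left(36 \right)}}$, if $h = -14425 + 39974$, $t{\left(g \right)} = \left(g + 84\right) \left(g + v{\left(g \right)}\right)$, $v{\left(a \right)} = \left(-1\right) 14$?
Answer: $\frac{1}{28189} \approx 3.5475 \cdot 10^{-5}$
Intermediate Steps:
$v{\left(a \right)} = -14$
$t{\left(g \right)} = \left(-14 + g\right) \left(84 + g\right)$ ($t{\left(g \right)} = \left(g + 84\right) \left(g - 14\right) = \left(84 + g\right) \left(-14 + g\right) = \left(-14 + g\right) \left(84 + g\right)$)
$h = 25549$
$\frac{1}{h + t{\left(36 \right)}} = \frac{1}{25549 + \left(-1176 + 36^{2} + 70 \cdot 36\right)} = \frac{1}{25549 + \left(-1176 + 1296 + 2520\right)} = \frac{1}{25549 + 2640} = \frac{1}{28189}$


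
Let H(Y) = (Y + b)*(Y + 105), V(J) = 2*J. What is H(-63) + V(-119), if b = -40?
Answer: -4564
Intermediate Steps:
H(Y) = (-40 + Y)*(105 + Y) (H(Y) = (Y - 40)*(Y + 105) = (-40 + Y)*(105 + Y))
H(-63) + V(-119) = (-4200 + (-63)² + 65*(-63)) + 2*(-119) = (-4200 + 3969 - 4095) - 238 = -4326 - 238 = -4564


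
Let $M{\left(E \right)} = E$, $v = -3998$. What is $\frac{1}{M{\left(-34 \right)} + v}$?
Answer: $- \frac{1}{4032} \approx -0.00024802$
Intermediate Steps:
$\frac{1}{M{\left(-34 \right)} + v} = \frac{1}{-34 - 3998} = \frac{1}{-4032} = - \frac{1}{4032}$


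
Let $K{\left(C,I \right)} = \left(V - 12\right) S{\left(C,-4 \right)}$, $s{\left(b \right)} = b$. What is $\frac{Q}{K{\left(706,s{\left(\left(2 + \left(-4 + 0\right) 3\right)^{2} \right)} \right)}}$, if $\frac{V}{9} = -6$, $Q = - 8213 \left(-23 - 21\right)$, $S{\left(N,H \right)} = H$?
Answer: $\frac{8213}{6} \approx 1368.8$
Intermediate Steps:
$Q = 361372$ ($Q = \left(-8213\right) \left(-44\right) = 361372$)
$V = -54$ ($V = 9 \left(-6\right) = -54$)
$K{\left(C,I \right)} = 264$ ($K{\left(C,I \right)} = \left(-54 - 12\right) \left(-4\right) = \left(-66\right) \left(-4\right) = 264$)
$\frac{Q}{K{\left(706,s{\left(\left(2 + \left(-4 + 0\right) 3\right)^{2} \right)} \right)}} = \frac{361372}{264} = 361372 \cdot \frac{1}{264} = \frac{8213}{6}$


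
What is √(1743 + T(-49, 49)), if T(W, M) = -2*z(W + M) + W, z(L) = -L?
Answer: 11*√14 ≈ 41.158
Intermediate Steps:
T(W, M) = 2*M + 3*W (T(W, M) = -(-2)*(W + M) + W = -(-2)*(M + W) + W = -2*(-M - W) + W = (2*M + 2*W) + W = 2*M + 3*W)
√(1743 + T(-49, 49)) = √(1743 + (2*49 + 3*(-49))) = √(1743 + (98 - 147)) = √(1743 - 49) = √1694 = 11*√14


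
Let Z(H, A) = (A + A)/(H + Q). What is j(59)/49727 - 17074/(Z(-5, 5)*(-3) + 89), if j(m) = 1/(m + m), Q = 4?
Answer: -100186578045/698266534 ≈ -143.48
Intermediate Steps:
j(m) = 1/(2*m)
Z(H, A) = 2*A/(4 + H) (Z(H, A) = (A + A)/(H + 4) = (2*A)/(4 + H) = 2*A/(4 + H))
j(59)/49727 - 17074/(Z(-5, 5)*(-3) + 89) = ((½)/59)/49727 - 17074/((2*5/(4 - 5))*(-3) + 89) = ((½)*(1/59))*(1/49727) - 17074/((2*5/(-1))*(-3) + 89) = (1/118)*(1/49727) - 17074/((2*5*(-1))*(-3) + 89) = 1/5867786 - 17074/(-10*(-3) + 89) = 1/5867786 - 17074/(30 + 89) = 1/5867786 - 17074/119 = -100186578045/698266534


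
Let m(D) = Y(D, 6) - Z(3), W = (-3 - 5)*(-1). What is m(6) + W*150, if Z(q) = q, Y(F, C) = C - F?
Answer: 1197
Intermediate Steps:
W = 8 (W = -8*(-1) = 8)
m(D) = 3 - D (m(D) = (6 - D) - 1*3 = (6 - D) - 3 = 3 - D)
m(6) + W*150 = (3 - 1*6) + 8*150 = (3 - 6) + 1200 = -3 + 1200 = 1197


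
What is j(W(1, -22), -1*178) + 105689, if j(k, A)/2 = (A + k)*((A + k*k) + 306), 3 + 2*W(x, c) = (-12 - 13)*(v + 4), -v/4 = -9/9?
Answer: -22899283/4 ≈ -5.7248e+6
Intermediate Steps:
v = 4 (v = -(-36)/9 = -4*(-1) = 4)
W(x, c) = -203/2 (W(x, c) = -3/2 + ((-12 - 13)*(4 + 4))/2 = -3/2 + (-25*8)/2 = -3/2 + (½)*(-200) = -3/2 - 100 = -203/2)
j(k, A) = 2*(A + k)*(306 + A + k²) (j(k, A) = 2*((A + k)*((A + k*k) + 306)) = 2*((A + k)*((A + k²) + 306)) = 2*((A + k)*(306 + A + k²)) = 2*(A + k)*(306 + A + k²))
j(W(1, -22), -1*178) + 105689 = (2*(-1*178)² + 2*(-203/2)³ + 612*(-1*178) + 612*(-203/2) + 2*(-1*178)*(-203/2) + 2*(-1*178)*(-203/2)²) + 105689 = (2*(-178)² + 2*(-8365427/8) + 612*(-178) - 62118 + 2*(-178)*(-203/2) + 2*(-178)*(41209/4)) + 105689 = (2*31684 - 8365427/4 - 108936 - 62118 + 36134 - 3667601) + 105689 = (63368 - 8365427/4 - 108936 - 62118 + 36134 - 3667601) + 105689 = -23322039/4 + 105689 = -22899283/4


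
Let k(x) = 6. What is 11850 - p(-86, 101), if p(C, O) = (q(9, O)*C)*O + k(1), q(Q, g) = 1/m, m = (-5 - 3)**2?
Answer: 383351/32 ≈ 11980.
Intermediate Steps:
m = 64 (m = (-8)**2 = 64)
q(Q, g) = 1/64
p(C, O) = 6 + C*O/64 (p(C, O) = (C/64)*O + 6 = C*O/64 + 6 = 6 + C*O/64)
11850 - p(-86, 101) = 11850 - (6 + (1/64)*(-86)*101) = 11850 - (6 - 4343/32) = 11850 - 1*(-4151/32) = 11850 + 4151/32 = 383351/32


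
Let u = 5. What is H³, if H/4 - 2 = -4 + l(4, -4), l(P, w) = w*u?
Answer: -681472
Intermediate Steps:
l(P, w) = 5*w (l(P, w) = w*5 = 5*w)
H = -88 (H = 8 + 4*(-4 + 5*(-4)) = 8 + 4*(-4 - 20) = 8 + 4*(-24) = 8 - 96 = -88)
H³ = (-88)³ = -681472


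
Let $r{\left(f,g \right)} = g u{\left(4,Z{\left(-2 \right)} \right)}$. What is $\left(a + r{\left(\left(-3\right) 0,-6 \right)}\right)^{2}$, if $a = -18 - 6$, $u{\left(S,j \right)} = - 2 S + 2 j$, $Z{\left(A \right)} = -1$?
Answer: $1296$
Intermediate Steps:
$r{\left(f,g \right)} = - 10 g$ ($r{\left(f,g \right)} = g \left(\left(-2\right) 4 + 2 \left(-1\right)\right) = g \left(-8 - 2\right) = g \left(-10\right) = - 10 g$)
$a = -24$ ($a = -18 - 6 = -24$)
$\left(a + r{\left(\left(-3\right) 0,-6 \right)}\right)^{2} = \left(-24 - -60\right)^{2} = \left(-24 + 60\right)^{2} = 36^{2} = 1296$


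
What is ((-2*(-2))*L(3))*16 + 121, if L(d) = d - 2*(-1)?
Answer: 441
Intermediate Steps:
L(d) = 2 + d (L(d) = d + 2 = 2 + d)
((-2*(-2))*L(3))*16 + 121 = ((-2*(-2))*(2 + 3))*16 + 121 = (4*5)*16 + 121 = 20*16 + 121 = 320 + 121 = 441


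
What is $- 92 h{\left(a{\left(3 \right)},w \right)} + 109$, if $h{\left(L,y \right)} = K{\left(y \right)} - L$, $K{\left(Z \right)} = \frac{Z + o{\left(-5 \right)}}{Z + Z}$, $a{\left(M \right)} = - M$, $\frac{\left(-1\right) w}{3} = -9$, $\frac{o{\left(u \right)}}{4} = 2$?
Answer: $- \frac{6119}{27} \approx -226.63$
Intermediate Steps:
$o{\left(u \right)} = 8$ ($o{\left(u \right)} = 4 \cdot 2 = 8$)
$w = 27$ ($w = \left(-3\right) \left(-9\right) = 27$)
$K{\left(Z \right)} = \frac{8 + Z}{2 Z}$ ($K{\left(Z \right)} = \frac{Z + 8}{Z + Z} = \frac{8 + Z}{2 Z}$)
$h{\left(L,y \right)} = - L + \frac{8 + y}{2 y}$ ($h{\left(L,y \right)} = \frac{8 + y}{2 y} - L = - L + \frac{8 + y}{2 y}$)
$- 92 h{\left(a{\left(3 \right)},w \right)} + 109 = - 92 \left(\frac{1}{2} - \left(-1\right) 3 + \frac{4}{27}\right) + 109 = - 92 \left(\frac{1}{2} - -3 + 4 \cdot \frac{1}{27}\right) + 109 = - 92 \left(\frac{1}{2} + 3 + \frac{4}{27}\right) + 109 = \left(-92\right) \frac{197}{54} + 109 = - \frac{9062}{27} + 109 = - \frac{6119}{27}$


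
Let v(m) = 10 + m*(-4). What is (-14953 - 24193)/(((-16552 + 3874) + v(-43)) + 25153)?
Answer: -39146/12657 ≈ -3.0928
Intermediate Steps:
v(m) = 10 - 4*m
(-14953 - 24193)/(((-16552 + 3874) + v(-43)) + 25153) = (-14953 - 24193)/(((-16552 + 3874) + (10 - 4*(-43))) + 25153) = -39146/((-12678 + (10 + 172)) + 25153) = -39146/((-12678 + 182) + 25153) = -39146/(-12496 + 25153) = -39146/12657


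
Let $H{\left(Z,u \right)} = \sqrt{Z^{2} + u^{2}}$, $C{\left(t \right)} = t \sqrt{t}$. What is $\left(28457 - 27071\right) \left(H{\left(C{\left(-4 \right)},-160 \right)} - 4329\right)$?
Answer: $-5999994 + 11088 \sqrt{399} \approx -5.7785 \cdot 10^{6}$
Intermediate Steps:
$C{\left(t \right)} = t^{\frac{3}{2}}$
$\left(28457 - 27071\right) \left(H{\left(C{\left(-4 \right)},-160 \right)} - 4329\right) = \left(28457 - 27071\right) \left(\sqrt{\left(\left(-4\right)^{\frac{3}{2}}\right)^{2} + \left(-160\right)^{2}} - 4329\right) = 1386 \left(\sqrt{\left(- 8 i\right)^{2} + 25600} - 4329\right) = 1386 \left(\sqrt{-64 + 25600} - 4329\right) = 1386 \left(\sqrt{25536} - 4329\right) = 1386 \left(8 \sqrt{399} - 4329\right) = 1386 \left(-4329 + 8 \sqrt{399}\right) = -5999994 + 11088 \sqrt{399}$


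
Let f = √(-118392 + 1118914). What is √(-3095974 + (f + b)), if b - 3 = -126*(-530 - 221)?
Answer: √(-3001345 + √1000522) ≈ 1732.2*I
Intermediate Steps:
f = √1000522 ≈ 1000.3
b = 94629 (b = 3 - 126*(-530 - 221) = 3 - 126*(-751) = 3 + 94626 = 94629)
√(-3095974 + (f + b)) = √(-3095974 + (√1000522 + 94629)) = √(-3095974 + (94629 + √1000522)) = √(-3001345 + √1000522)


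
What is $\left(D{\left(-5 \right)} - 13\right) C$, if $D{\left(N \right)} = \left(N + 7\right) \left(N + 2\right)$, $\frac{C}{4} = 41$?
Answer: $-3116$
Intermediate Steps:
$C = 164$ ($C = 4 \cdot 41 = 164$)
$D{\left(N \right)} = \left(2 + N\right) \left(7 + N\right)$ ($D{\left(N \right)} = \left(7 + N\right) \left(2 + N\right) = \left(2 + N\right) \left(7 + N\right)$)
$\left(D{\left(-5 \right)} - 13\right) C = \left(\left(14 + \left(-5\right)^{2} + 9 \left(-5\right)\right) - 13\right) 164 = \left(\left(14 + 25 - 45\right) - 13\right) 164 = \left(-6 - 13\right) 164 = \left(-19\right) 164 = -3116$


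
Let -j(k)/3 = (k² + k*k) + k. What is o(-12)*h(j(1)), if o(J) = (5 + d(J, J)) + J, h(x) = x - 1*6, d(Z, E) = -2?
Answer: 135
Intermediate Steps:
j(k) = -6*k² - 3*k (j(k) = -3*((k² + k*k) + k) = -3*((k² + k²) + k) = -3*(2*k² + k) = -3*(k + 2*k²) = -6*k² - 3*k)
h(x) = -6 + x (h(x) = x - 6 = -6 + x)
o(J) = 3 + J (o(J) = (5 - 2) + J = 3 + J)
o(-12)*h(j(1)) = (3 - 12)*(-6 - 3*1*(1 + 2*1)) = -9*(-6 - 3*1*(1 + 2)) = -9*(-6 - 3*1*3) = -9*(-6 - 9) = -9*(-15) = 135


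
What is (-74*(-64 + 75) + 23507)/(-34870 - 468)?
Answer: -22693/35338 ≈ -0.64217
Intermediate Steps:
(-74*(-64 + 75) + 23507)/(-34870 - 468) = (-74*11 + 23507)/(-35338) = (-814 + 23507)*(-1/35338) = 22693*(-1/35338) = -22693/35338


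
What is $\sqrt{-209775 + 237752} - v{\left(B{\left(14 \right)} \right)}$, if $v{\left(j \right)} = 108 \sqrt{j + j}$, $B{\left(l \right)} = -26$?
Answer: $\sqrt{27977} - 216 i \sqrt{13} \approx 167.26 - 778.8 i$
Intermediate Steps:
$v{\left(j \right)} = 108 \sqrt{2} \sqrt{j}$ ($v{\left(j \right)} = 108 \sqrt{2 j} = 108 \sqrt{2} \sqrt{j}$)
$\sqrt{-209775 + 237752} - v{\left(B{\left(14 \right)} \right)} = \sqrt{-209775 + 237752} - 108 \sqrt{2} \sqrt{-26} = \sqrt{27977} - 108 \sqrt{2} i \sqrt{26} = \sqrt{27977} - 216 i \sqrt{13}$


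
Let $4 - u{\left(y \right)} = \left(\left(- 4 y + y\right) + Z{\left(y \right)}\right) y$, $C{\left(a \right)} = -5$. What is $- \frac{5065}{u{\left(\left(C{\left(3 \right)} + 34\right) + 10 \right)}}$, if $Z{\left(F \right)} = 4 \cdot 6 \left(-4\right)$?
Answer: $- \frac{5065}{8311} \approx -0.60943$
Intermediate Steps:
$Z{\left(F \right)} = -96$ ($Z{\left(F \right)} = 24 \left(-4\right) = -96$)
$u{\left(y \right)} = 4 - y \left(-96 - 3 y\right)$ ($u{\left(y \right)} = 4 - \left(\left(- 4 y + y\right) - 96\right) y = 4 - \left(- 3 y - 96\right) y = 4 - \left(-96 - 3 y\right) y = 4 - y \left(-96 - 3 y\right)$)
$- \frac{5065}{u{\left(\left(C{\left(3 \right)} + 34\right) + 10 \right)}} = - \frac{5065}{4 + 3 \left(\left(-5 + 34\right) + 10\right)^{2} + 96 \left(\left(-5 + 34\right) + 10\right)} = - \frac{5065}{4 + 3 \left(29 + 10\right)^{2} + 96 \left(29 + 10\right)} = - \frac{5065}{4 + 3 \cdot 39^{2} + 96 \cdot 39} = - \frac{5065}{4 + 3 \cdot 1521 + 3744} = - \frac{5065}{4 + 4563 + 3744} = - \frac{5065}{8311}$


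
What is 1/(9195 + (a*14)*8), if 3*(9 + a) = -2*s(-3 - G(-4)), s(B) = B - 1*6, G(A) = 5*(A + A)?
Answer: 3/17617 ≈ 0.00017029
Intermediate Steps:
G(A) = 10*A (G(A) = 5*(2*A) = 10*A)
s(B) = -6 + B (s(B) = B - 6 = -6 + B)
a = -89/3 (a = -9 + (-2*(-6 + (-3 - 10*(-4))))/3 = -9 + (-2*(-6 + (-3 - 1*(-40))))/3 = -9 + (-2*(-6 + (-3 + 40)))/3 = -9 + (-2*(-6 + 37))/3 = -9 + (-2*31)/3 = -9 + (⅓)*(-62) = -9 - 62/3 = -89/3 ≈ -29.667)
1/(9195 + (a*14)*8) = 1/(9195 - 89/3*14*8) = 1/(9195 - 1246/3*8) = 1/(9195 - 9968/3) = 1/(17617/3) = 3/17617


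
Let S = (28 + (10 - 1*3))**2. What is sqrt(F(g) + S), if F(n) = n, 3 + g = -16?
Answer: 3*sqrt(134) ≈ 34.728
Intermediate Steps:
g = -19 (g = -3 - 16 = -19)
S = 1225 (S = (28 + (10 - 3))**2 = (28 + 7)**2 = 35**2 = 1225)
sqrt(F(g) + S) = sqrt(-19 + 1225) = sqrt(1206) = 3*sqrt(134)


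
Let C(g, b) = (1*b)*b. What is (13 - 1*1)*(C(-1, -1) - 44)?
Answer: -516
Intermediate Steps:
C(g, b) = b² (C(g, b) = b*b = b²)
(13 - 1*1)*(C(-1, -1) - 44) = (13 - 1*1)*((-1)² - 44) = (13 - 1)*(1 - 44) = 12*(-43) = -516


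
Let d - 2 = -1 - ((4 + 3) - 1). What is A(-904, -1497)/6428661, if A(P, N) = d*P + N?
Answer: 3023/6428661 ≈ 0.00047024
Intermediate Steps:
d = -5 (d = 2 + (-1 - ((4 + 3) - 1)) = 2 + (-1 - (7 - 1)) = 2 + (-1 - 1*6) = 2 + (-1 - 6) = 2 - 7 = -5)
A(P, N) = N - 5*P (A(P, N) = -5*P + N = N - 5*P)
A(-904, -1497)/6428661 = (-1497 - 5*(-904))/6428661 = (-1497 + 4520)*(1/6428661) = 3023*(1/6428661) = 3023/6428661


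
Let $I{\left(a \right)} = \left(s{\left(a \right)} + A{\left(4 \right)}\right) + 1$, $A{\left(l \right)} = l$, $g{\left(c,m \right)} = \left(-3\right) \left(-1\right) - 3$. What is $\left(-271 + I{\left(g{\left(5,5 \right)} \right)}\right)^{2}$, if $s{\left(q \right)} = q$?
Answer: $70756$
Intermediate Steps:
$g{\left(c,m \right)} = 0$ ($g{\left(c,m \right)} = 3 - 3 = 0$)
$I{\left(a \right)} = 5 + a$ ($I{\left(a \right)} = \left(a + 4\right) + 1 = \left(4 + a\right) + 1 = 5 + a$)
$\left(-271 + I{\left(g{\left(5,5 \right)} \right)}\right)^{2} = \left(-271 + \left(5 + 0\right)\right)^{2} = \left(-271 + 5\right)^{2} = \left(-266\right)^{2} = 70756$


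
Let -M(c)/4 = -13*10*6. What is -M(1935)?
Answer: -3120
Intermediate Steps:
M(c) = 3120 (M(c) = -4*(-13*10)*6 = -(-520)*6 = -4*(-780) = 3120)
-M(1935) = -1*3120 = -3120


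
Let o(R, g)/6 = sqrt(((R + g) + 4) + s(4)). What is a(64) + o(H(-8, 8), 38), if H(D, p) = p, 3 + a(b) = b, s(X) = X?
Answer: 61 + 18*sqrt(6) ≈ 105.09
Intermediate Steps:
a(b) = -3 + b
o(R, g) = 6*sqrt(8 + R + g) (o(R, g) = 6*sqrt(((R + g) + 4) + 4) = 6*sqrt((4 + R + g) + 4) = 6*sqrt(8 + R + g))
a(64) + o(H(-8, 8), 38) = (-3 + 64) + 6*sqrt(8 + 8 + 38) = 61 + 6*sqrt(54) = 61 + 6*(3*sqrt(6)) = 61 + 18*sqrt(6)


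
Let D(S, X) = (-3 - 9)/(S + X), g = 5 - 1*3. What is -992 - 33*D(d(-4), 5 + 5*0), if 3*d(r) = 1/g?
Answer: -28376/31 ≈ -915.35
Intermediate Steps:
g = 2 (g = 5 - 3 = 2)
d(r) = ⅙ (d(r) = (⅓)/2 = (⅓)*(½) = ⅙)
D(S, X) = -12/(S + X)
-992 - 33*D(d(-4), 5 + 5*0) = -992 - (-396)/(⅙ + (5 + 5*0)) = -992 - (-396)/(⅙ + (5 + 0)) = -992 - (-396)/(⅙ + 5) = -992 - (-396)/31/6 = -992 - (-396)*6/31 = -992 - 33*(-72/31) = -992 + 2376/31 = -28376/31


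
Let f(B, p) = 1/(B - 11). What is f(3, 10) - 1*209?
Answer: -1673/8 ≈ -209.13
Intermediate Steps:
f(B, p) = 1/(-11 + B)
f(3, 10) - 1*209 = 1/(-11 + 3) - 1*209 = 1/(-8) - 209 = -⅛ - 209 = -1673/8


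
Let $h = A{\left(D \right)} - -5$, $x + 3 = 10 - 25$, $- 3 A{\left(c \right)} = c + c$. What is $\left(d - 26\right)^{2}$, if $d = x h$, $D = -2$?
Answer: $19600$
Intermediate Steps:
$A{\left(c \right)} = - \frac{2 c}{3}$ ($A{\left(c \right)} = - \frac{c + c}{3} = - \frac{2 c}{3}$)
$x = -18$ ($x = -3 + \left(10 - 25\right) = -3 - 15 = -18$)
$h = \frac{19}{3}$ ($h = \left(- \frac{2}{3}\right) \left(-2\right) - -5 = \frac{4}{3} + 5 = \frac{19}{3} \approx 6.3333$)
$d = -114$ ($d = \left(-18\right) \frac{19}{3} = -114$)
$\left(d - 26\right)^{2} = \left(-114 - 26\right)^{2} = \left(-140\right)^{2} = 19600$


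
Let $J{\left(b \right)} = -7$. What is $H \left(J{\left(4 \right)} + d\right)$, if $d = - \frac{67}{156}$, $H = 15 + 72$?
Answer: $- \frac{33611}{52} \approx -646.37$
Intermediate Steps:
$H = 87$
$d = - \frac{67}{156}$ ($d = \left(-67\right) \frac{1}{156} = - \frac{67}{156} \approx -0.42949$)
$H \left(J{\left(4 \right)} + d\right) = 87 \left(-7 - \frac{67}{156}\right) = 87 \left(- \frac{1159}{156}\right) = - \frac{33611}{52}$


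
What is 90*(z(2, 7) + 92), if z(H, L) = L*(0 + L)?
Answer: 12690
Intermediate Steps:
z(H, L) = L**2 (z(H, L) = L*L = L**2)
90*(z(2, 7) + 92) = 90*(7**2 + 92) = 90*(49 + 92) = 90*141 = 12690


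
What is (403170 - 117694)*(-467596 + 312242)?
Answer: -44349838504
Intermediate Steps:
(403170 - 117694)*(-467596 + 312242) = 285476*(-155354) = -44349838504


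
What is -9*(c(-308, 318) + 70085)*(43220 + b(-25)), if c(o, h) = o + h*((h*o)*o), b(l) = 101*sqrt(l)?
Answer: -3731522837218740 - 43600625469585*I ≈ -3.7315e+15 - 4.3601e+13*I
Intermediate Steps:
c(o, h) = o + h**2*o**2 (c(o, h) = o + h*(h*o**2) = o + h**2*o**2)
-9*(c(-308, 318) + 70085)*(43220 + b(-25)) = -9*(-308*(1 - 308*318**2) + 70085)*(43220 + 101*sqrt(-25)) = -9*(-308*(1 - 308*101124) + 70085)*(43220 + 101*(5*I)) = -9*(-308*(1 - 31146192) + 70085)*(43220 + 505*I) = -9*(-308*(-31146191) + 70085)*(43220 + 505*I) = -9*(9593026828 + 70085)*(43220 + 505*I) = -86337872217*(43220 + 505*I) = -9*(414613648579860 + 4844513941065*I) = -3731522837218740 - 43600625469585*I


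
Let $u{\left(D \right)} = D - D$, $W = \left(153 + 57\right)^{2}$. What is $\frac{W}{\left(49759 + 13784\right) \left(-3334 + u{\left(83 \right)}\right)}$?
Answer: $- \frac{7350}{35308727} \approx -0.00020816$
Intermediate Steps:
$W = 44100$ ($W = 210^{2} = 44100$)
$u{\left(D \right)} = 0$
$\frac{W}{\left(49759 + 13784\right) \left(-3334 + u{\left(83 \right)}\right)} = \frac{44100}{\left(49759 + 13784\right) \left(-3334 + 0\right)} = \frac{44100}{63543 \left(-3334\right)} = \frac{44100}{-211852362} = 44100 \left(- \frac{1}{211852362}\right) = - \frac{7350}{35308727}$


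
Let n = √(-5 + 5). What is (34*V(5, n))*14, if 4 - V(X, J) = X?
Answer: -476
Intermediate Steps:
n = 0 (n = √0 = 0)
V(X, J) = 4 - X
(34*V(5, n))*14 = (34*(4 - 1*5))*14 = (34*(4 - 5))*14 = (34*(-1))*14 = -34*14 = -476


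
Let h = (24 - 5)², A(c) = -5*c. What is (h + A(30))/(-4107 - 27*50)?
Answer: -211/5457 ≈ -0.038666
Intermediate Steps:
h = 361 (h = 19² = 361)
(h + A(30))/(-4107 - 27*50) = (361 - 5*30)/(-4107 - 27*50) = (361 - 150)/(-4107 - 1350) = 211/(-5457) = 211*(-1/5457) = -211/5457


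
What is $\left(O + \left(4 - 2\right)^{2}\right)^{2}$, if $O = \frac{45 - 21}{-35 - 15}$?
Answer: $\frac{7744}{625} \approx 12.39$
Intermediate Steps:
$O = - \frac{12}{25}$ ($O = \frac{24}{-50} = 24 \left(- \frac{1}{50}\right) = - \frac{12}{25} \approx -0.48$)
$\left(O + \left(4 - 2\right)^{2}\right)^{2} = \left(- \frac{12}{25} + \left(4 - 2\right)^{2}\right)^{2} = \left(- \frac{12}{25} + 2^{2}\right)^{2} = \left(- \frac{12}{25} + 4\right)^{2} = \left(\frac{88}{25}\right)^{2} = \frac{7744}{625}$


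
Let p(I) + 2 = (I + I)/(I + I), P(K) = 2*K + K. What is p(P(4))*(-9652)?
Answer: 9652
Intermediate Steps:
P(K) = 3*K
p(I) = -1 (p(I) = -2 + (I + I)/(I + I) = -2 + (2*I)/((2*I)) = -2 + (2*I)*(1/(2*I)) = -2 + 1 = -1)
p(P(4))*(-9652) = -1*(-9652) = 9652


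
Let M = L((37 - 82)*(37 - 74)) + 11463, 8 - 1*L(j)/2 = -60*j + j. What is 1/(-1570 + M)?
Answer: 1/206379 ≈ 4.8455e-6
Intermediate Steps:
L(j) = 16 + 118*j (L(j) = 16 - 2*(-60*j + j) = 16 - (-118)*j = 16 + 118*j)
M = 207949 (M = (16 + 118*((37 - 82)*(37 - 74))) + 11463 = (16 + 118*(-45*(-37))) + 11463 = (16 + 118*1665) + 11463 = (16 + 196470) + 11463 = 196486 + 11463 = 207949)
1/(-1570 + M) = 1/(-1570 + 207949) = 1/206379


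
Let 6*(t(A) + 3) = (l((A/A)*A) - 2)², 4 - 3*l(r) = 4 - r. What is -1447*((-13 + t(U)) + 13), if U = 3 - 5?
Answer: 70903/27 ≈ 2626.0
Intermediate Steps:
U = -2
l(r) = r/3 (l(r) = 4/3 - (4 - r)/3 = 4/3 + (-4/3 + r/3) = r/3)
t(A) = -3 + (-2 + A/3)²/6 (t(A) = -3 + (((A/A)*A)/3 - 2)²/6 = -3 + ((1*A)/3 - 2)²/6 = -3 + (A/3 - 2)²/6 = -3 + (-2 + A/3)²/6)
-1447*((-13 + t(U)) + 13) = -1447*((-13 + (-3 + (-6 - 2)²/54)) + 13) = -1447*((-13 + (-3 + (1/54)*(-8)²)) + 13) = -1447*((-13 + (-3 + (1/54)*64)) + 13) = -1447*((-13 + (-3 + 32/27)) + 13) = -1447*((-13 - 49/27) + 13) = -1447*(-400/27 + 13) = -1447*(-49/27) = 70903/27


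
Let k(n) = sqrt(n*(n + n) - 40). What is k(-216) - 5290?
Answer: -5290 + 2*sqrt(23318) ≈ -4984.6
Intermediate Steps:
k(n) = sqrt(-40 + 2*n**2) (k(n) = sqrt(n*(2*n) - 40) = sqrt(2*n**2 - 40) = sqrt(-40 + 2*n**2))
k(-216) - 5290 = sqrt(-40 + 2*(-216)**2) - 5290 = sqrt(-40 + 2*46656) - 5290 = sqrt(-40 + 93312) - 5290 = sqrt(93272) - 5290 = 2*sqrt(23318) - 5290 = -5290 + 2*sqrt(23318)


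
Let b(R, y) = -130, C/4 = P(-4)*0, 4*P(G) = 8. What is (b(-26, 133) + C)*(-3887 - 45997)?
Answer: 6484920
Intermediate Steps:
P(G) = 2 (P(G) = (1/4)*8 = 2)
C = 0 (C = 4*(2*0) = 4*0 = 0)
(b(-26, 133) + C)*(-3887 - 45997) = (-130 + 0)*(-3887 - 45997) = -130*(-49884) = 6484920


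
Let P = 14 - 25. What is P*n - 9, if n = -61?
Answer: 662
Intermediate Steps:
P = -11
P*n - 9 = -11*(-61) - 9 = 671 - 9 = 662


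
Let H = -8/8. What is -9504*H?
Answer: 9504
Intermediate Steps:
H = -1 (H = -8*⅛ = -1)
-9504*H = -9504*(-1) = 9504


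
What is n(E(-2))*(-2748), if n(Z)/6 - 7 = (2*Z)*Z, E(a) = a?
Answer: -247320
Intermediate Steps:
n(Z) = 42 + 12*Z**2 (n(Z) = 42 + 6*((2*Z)*Z) = 42 + 6*(2*Z**2) = 42 + 12*Z**2)
n(E(-2))*(-2748) = (42 + 12*(-2)**2)*(-2748) = (42 + 12*4)*(-2748) = (42 + 48)*(-2748) = 90*(-2748) = -247320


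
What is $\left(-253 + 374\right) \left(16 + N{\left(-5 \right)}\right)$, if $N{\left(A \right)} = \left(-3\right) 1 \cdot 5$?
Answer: $121$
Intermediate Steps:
$N{\left(A \right)} = -15$ ($N{\left(A \right)} = \left(-3\right) 5 = -15$)
$\left(-253 + 374\right) \left(16 + N{\left(-5 \right)}\right) = \left(-253 + 374\right) \left(16 - 15\right) = 121 \cdot 1 = 121$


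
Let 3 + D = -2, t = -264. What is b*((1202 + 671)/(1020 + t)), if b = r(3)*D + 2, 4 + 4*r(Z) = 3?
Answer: 24349/3024 ≈ 8.0519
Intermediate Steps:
r(Z) = -1/4 (r(Z) = -1 + (1/4)*3 = -1 + 3/4 = -1/4)
D = -5 (D = -3 - 2 = -5)
b = 13/4 (b = -1/4*(-5) + 2 = 5/4 + 2 = 13/4 ≈ 3.2500)
b*((1202 + 671)/(1020 + t)) = 13*((1202 + 671)/(1020 - 264))/4 = 13*(1873/756)/4 = 13*(1873*(1/756))/4 = (13/4)*(1873/756) = 24349/3024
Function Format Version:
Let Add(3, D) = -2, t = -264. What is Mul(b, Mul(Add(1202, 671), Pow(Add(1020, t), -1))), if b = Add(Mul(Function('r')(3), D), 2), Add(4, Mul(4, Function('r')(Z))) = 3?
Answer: Rational(24349, 3024) ≈ 8.0519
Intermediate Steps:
Function('r')(Z) = Rational(-1, 4) (Function('r')(Z) = Add(-1, Mul(Rational(1, 4), 3)) = Add(-1, Rational(3, 4)) = Rational(-1, 4))
D = -5 (D = Add(-3, -2) = -5)
b = Rational(13, 4) (b = Add(Mul(Rational(-1, 4), -5), 2) = Add(Rational(5, 4), 2) = Rational(13, 4) ≈ 3.2500)
Mul(b, Mul(Add(1202, 671), Pow(Add(1020, t), -1))) = Mul(Rational(13, 4), Mul(Add(1202, 671), Pow(Add(1020, -264), -1))) = Mul(Rational(13, 4), Mul(1873, Pow(756, -1))) = Mul(Rational(13, 4), Mul(1873, Rational(1, 756))) = Mul(Rational(13, 4), Rational(1873, 756)) = Rational(24349, 3024)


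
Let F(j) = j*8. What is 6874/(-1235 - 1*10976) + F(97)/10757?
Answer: -64467882/131353727 ≈ -0.49080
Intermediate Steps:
F(j) = 8*j
6874/(-1235 - 1*10976) + F(97)/10757 = 6874/(-1235 - 1*10976) + (8*97)/10757 = 6874/(-1235 - 10976) + 776*(1/10757) = 6874/(-12211) + 776/10757 = 6874*(-1/12211) + 776/10757 = -6874/12211 + 776/10757 = -64467882/131353727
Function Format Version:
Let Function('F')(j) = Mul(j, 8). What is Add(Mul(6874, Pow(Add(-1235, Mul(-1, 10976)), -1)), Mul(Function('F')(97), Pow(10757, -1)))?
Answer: Rational(-64467882, 131353727) ≈ -0.49080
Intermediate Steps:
Function('F')(j) = Mul(8, j)
Add(Mul(6874, Pow(Add(-1235, Mul(-1, 10976)), -1)), Mul(Function('F')(97), Pow(10757, -1))) = Add(Mul(6874, Pow(Add(-1235, Mul(-1, 10976)), -1)), Mul(Mul(8, 97), Pow(10757, -1))) = Add(Mul(6874, Pow(Add(-1235, -10976), -1)), Mul(776, Rational(1, 10757))) = Add(Mul(6874, Pow(-12211, -1)), Rational(776, 10757)) = Add(Mul(6874, Rational(-1, 12211)), Rational(776, 10757)) = Add(Rational(-6874, 12211), Rational(776, 10757)) = Rational(-64467882, 131353727)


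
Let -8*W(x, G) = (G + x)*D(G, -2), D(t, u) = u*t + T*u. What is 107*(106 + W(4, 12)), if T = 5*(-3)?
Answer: 10058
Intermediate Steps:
T = -15
D(t, u) = -15*u + t*u (D(t, u) = u*t - 15*u = t*u - 15*u = -15*u + t*u)
W(x, G) = -(30 - 2*G)*(G + x)/8 (W(x, G) = -(G + x)*(-2*(-15 + G))/8 = -(G + x)*(30 - 2*G)/8 = -(30 - 2*G)*(G + x)/8)
107*(106 + W(4, 12)) = 107*(106 + (-15 + 12)*(12 + 4)/4) = 107*(106 + (¼)*(-3)*16) = 107*(106 - 12) = 107*94 = 10058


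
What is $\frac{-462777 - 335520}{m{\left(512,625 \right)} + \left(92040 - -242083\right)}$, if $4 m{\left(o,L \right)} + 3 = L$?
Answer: $- \frac{1596594}{668557} \approx -2.3881$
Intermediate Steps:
$m{\left(o,L \right)} = - \frac{3}{4} + \frac{L}{4}$
$\frac{-462777 - 335520}{m{\left(512,625 \right)} + \left(92040 - -242083\right)} = \frac{-462777 - 335520}{\left(- \frac{3}{4} + \frac{1}{4} \cdot 625\right) + \left(92040 - -242083\right)} = - \frac{798297}{\left(- \frac{3}{4} + \frac{625}{4}\right) + \left(92040 + 242083\right)} = - \frac{798297}{\frac{311}{2} + 334123} = - \frac{798297}{\frac{668557}{2}} = \left(-798297\right) \frac{2}{668557} = - \frac{1596594}{668557}$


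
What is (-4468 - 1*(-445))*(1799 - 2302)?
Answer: 2023569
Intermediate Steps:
(-4468 - 1*(-445))*(1799 - 2302) = (-4468 + 445)*(-503) = -4023*(-503) = 2023569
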